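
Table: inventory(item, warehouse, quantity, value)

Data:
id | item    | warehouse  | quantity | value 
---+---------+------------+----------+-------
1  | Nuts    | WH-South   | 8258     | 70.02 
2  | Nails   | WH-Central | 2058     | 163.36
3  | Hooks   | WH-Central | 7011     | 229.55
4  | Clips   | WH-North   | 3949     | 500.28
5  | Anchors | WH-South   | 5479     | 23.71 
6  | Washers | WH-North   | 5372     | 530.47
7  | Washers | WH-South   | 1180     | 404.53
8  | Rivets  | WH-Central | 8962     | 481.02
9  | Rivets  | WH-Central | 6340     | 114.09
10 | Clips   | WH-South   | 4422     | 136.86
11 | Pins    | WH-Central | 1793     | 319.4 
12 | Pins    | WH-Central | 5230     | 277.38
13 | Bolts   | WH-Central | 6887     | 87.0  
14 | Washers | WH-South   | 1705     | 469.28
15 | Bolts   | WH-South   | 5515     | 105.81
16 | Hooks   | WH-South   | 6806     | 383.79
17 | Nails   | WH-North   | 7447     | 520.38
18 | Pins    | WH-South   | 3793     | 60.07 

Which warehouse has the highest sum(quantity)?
SELECT warehouse, SUM(quantity) as val
FROM inventory
GROUP BY warehouse
ORDER BY val DESC
LIMIT 1

Result: WH-Central with sum(quantity) = 38281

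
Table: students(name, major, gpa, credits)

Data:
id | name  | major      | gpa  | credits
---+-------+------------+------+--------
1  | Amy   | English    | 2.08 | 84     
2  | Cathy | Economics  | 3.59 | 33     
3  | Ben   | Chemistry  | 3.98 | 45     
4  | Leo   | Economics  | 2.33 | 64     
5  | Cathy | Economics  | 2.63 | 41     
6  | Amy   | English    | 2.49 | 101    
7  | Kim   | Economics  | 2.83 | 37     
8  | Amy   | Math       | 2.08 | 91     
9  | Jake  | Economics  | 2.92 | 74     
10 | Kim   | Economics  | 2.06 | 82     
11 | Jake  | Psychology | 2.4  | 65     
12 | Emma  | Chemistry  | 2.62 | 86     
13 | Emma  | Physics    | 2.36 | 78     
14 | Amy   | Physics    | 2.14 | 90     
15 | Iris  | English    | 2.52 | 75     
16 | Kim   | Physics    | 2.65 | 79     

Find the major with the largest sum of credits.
SELECT major, SUM(credits) as val
FROM students
GROUP BY major
ORDER BY val DESC
LIMIT 1

Result: Economics with sum(credits) = 331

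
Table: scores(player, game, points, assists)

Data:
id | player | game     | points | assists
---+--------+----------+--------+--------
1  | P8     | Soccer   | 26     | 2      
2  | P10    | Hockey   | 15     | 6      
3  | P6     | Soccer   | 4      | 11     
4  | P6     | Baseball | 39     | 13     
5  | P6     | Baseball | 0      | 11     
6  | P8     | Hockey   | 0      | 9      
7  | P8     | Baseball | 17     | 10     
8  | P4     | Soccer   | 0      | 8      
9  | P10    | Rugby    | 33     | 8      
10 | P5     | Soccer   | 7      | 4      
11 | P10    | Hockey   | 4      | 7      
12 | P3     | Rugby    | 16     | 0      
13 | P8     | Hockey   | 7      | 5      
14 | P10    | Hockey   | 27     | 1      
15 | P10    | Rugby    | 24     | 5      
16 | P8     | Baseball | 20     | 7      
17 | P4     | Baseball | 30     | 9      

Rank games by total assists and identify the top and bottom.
SELECT game, SUM(assists)
FROM scores
GROUP BY game
ORDER BY SUM(assists)

All groups:
  Rugby: 13
  Soccer: 25
  Hockey: 28
  Baseball: 50

Highest: Baseball (50)
Lowest: Rugby (13)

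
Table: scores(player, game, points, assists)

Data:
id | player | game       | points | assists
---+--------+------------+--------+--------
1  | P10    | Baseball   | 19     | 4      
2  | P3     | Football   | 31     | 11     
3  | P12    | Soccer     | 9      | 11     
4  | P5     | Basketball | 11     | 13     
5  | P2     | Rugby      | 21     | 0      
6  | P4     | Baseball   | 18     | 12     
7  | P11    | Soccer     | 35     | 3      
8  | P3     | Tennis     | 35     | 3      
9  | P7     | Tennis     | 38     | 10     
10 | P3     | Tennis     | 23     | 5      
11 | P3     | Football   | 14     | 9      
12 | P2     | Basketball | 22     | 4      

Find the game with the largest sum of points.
SELECT game, SUM(points) as val
FROM scores
GROUP BY game
ORDER BY val DESC
LIMIT 1

Result: Tennis with sum(points) = 96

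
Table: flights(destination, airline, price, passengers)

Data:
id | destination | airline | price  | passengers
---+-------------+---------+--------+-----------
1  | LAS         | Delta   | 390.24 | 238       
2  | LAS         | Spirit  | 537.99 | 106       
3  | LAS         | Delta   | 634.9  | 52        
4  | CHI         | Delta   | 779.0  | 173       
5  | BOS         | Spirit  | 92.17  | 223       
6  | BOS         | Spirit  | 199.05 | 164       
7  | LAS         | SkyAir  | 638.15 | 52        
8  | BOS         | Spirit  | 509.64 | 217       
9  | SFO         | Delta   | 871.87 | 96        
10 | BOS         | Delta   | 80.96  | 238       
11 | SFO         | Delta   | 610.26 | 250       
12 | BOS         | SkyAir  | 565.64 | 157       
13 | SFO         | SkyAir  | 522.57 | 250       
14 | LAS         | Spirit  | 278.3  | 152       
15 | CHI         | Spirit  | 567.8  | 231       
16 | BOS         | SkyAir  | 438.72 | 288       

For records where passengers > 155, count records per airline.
SELECT airline, COUNT(*)
FROM flights
WHERE passengers > 155
GROUP BY airline

Note: WHERE filters rows before grouping.

Result:
  Delta: 4
  SkyAir: 3
  Spirit: 4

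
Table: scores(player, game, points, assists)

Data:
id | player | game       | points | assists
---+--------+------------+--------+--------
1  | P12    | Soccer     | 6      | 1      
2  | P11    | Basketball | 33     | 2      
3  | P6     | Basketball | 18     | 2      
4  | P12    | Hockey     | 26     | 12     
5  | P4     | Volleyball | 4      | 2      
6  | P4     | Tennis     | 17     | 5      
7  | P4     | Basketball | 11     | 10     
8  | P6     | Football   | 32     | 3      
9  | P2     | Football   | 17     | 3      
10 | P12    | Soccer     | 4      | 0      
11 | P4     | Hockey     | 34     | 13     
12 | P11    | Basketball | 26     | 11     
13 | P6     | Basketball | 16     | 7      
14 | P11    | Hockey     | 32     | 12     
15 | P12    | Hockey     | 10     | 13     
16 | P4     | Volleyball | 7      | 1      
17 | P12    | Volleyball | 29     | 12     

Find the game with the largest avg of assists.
SELECT game, AVG(assists) as val
FROM scores
GROUP BY game
ORDER BY val DESC
LIMIT 1

Result: Hockey with avg(assists) = 12.50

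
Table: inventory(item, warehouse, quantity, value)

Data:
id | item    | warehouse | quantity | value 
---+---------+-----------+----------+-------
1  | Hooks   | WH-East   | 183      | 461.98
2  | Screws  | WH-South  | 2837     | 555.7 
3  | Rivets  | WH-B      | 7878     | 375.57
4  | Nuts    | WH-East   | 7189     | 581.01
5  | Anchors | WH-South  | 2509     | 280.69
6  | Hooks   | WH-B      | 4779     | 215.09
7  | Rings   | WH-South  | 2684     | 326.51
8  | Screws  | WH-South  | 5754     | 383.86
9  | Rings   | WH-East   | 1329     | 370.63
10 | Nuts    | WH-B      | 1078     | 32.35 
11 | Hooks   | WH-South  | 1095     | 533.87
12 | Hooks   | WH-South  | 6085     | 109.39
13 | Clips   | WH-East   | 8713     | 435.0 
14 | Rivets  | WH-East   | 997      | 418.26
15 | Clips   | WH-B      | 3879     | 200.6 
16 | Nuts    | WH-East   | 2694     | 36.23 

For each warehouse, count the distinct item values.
SELECT warehouse, COUNT(DISTINCT item)
FROM inventory
GROUP BY warehouse

Result:
  WH-B: 4 distinct
  WH-East: 5 distinct
  WH-South: 4 distinct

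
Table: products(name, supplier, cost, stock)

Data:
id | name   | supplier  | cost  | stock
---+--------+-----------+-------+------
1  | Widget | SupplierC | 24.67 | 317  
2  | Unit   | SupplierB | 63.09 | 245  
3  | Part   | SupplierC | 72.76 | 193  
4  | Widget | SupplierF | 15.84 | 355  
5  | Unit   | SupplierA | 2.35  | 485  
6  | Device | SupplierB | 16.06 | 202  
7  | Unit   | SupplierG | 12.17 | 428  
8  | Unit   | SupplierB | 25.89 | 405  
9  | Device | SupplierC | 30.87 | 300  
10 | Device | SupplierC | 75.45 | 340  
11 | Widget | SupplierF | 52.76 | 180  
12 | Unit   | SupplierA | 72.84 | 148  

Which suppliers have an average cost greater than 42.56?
SELECT supplier, AVG(cost)
FROM products
GROUP BY supplier
HAVING AVG(cost) > 42.56

Result:
  SupplierC: avg=50.94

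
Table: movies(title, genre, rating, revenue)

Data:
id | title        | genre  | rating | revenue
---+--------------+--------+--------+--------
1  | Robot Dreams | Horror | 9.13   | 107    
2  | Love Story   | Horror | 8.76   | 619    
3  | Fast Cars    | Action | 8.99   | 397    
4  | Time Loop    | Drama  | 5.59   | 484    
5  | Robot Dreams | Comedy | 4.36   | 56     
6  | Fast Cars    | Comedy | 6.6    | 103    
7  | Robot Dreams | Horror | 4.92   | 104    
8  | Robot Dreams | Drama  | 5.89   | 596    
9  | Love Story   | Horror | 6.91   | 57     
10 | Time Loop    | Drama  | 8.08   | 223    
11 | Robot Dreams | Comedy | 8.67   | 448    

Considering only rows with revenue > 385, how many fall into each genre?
SELECT genre, COUNT(*)
FROM movies
WHERE revenue > 385
GROUP BY genre

Note: WHERE filters rows before grouping.

Result:
  Action: 1
  Comedy: 1
  Drama: 2
  Horror: 1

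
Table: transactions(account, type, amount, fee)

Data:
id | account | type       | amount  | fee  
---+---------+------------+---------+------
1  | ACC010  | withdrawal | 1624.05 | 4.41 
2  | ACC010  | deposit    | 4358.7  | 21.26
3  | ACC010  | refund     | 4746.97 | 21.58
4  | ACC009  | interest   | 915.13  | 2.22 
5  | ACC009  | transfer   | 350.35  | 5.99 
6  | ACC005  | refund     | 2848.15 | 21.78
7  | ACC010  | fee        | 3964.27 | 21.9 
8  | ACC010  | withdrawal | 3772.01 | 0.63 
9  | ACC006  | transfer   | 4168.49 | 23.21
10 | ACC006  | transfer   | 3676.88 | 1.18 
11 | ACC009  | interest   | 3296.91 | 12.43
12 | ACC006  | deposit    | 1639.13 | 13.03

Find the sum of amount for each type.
SELECT type, SUM(amount) as result
FROM transactions
GROUP BY type

Result:
  deposit: 5997.83
  fee: 3964.27
  interest: 4212.04
  refund: 7595.12
  transfer: 8195.72
  withdrawal: 5396.06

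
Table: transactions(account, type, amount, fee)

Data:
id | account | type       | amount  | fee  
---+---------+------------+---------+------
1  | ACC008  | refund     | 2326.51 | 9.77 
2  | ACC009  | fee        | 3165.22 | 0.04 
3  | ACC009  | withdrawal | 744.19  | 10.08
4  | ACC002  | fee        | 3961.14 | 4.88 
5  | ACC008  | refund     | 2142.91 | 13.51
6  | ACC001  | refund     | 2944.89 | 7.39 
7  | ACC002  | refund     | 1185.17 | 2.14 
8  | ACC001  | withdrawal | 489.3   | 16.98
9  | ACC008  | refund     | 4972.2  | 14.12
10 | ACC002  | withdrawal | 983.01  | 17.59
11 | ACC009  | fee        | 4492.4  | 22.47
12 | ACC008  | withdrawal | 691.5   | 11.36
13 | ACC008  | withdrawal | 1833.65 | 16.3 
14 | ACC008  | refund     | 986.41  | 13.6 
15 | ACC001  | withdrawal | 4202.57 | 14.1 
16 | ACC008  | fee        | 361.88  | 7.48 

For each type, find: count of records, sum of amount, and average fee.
SELECT type,
       COUNT(*) as cnt,
       SUM(amount) as total_amount,
       AVG(fee) as avg_fee
FROM transactions
GROUP BY type

Result:
  fee: 4 records, 11980.64 total amount, 8.72 avg fee
  refund: 6 records, 14558.09 total amount, 10.09 avg fee
  withdrawal: 6 records, 8944.22 total amount, 14.40 avg fee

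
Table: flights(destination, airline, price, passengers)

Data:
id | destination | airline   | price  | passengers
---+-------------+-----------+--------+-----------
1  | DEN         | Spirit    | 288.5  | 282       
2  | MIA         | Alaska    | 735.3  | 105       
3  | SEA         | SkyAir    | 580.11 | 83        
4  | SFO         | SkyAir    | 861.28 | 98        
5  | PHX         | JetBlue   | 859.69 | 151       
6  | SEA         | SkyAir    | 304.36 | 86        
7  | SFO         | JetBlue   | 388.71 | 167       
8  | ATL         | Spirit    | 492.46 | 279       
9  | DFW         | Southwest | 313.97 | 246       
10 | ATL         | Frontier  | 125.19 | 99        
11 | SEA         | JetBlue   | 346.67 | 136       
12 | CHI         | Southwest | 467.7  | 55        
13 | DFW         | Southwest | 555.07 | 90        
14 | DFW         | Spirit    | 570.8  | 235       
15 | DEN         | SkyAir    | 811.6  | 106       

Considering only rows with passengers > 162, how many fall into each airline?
SELECT airline, COUNT(*)
FROM flights
WHERE passengers > 162
GROUP BY airline

Note: WHERE filters rows before grouping.

Result:
  JetBlue: 1
  Southwest: 1
  Spirit: 3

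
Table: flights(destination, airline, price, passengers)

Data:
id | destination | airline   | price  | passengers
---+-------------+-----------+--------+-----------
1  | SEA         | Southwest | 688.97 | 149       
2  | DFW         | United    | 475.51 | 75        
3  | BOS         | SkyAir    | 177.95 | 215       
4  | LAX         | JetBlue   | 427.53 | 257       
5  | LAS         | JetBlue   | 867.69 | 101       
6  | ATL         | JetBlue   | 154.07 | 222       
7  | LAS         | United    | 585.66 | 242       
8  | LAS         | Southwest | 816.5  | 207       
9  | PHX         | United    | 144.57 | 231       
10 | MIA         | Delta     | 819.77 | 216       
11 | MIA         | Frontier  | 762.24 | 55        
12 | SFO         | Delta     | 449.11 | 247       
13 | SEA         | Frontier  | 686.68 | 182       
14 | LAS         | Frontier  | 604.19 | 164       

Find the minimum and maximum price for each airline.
SELECT airline, MIN(price), MAX(price)
FROM flights
GROUP BY airline

Result:
  Delta: min=449.11, max=819.77
  Frontier: min=604.19, max=762.24
  JetBlue: min=154.07, max=867.69
  SkyAir: min=177.95, max=177.95
  Southwest: min=688.97, max=816.50
  United: min=144.57, max=585.66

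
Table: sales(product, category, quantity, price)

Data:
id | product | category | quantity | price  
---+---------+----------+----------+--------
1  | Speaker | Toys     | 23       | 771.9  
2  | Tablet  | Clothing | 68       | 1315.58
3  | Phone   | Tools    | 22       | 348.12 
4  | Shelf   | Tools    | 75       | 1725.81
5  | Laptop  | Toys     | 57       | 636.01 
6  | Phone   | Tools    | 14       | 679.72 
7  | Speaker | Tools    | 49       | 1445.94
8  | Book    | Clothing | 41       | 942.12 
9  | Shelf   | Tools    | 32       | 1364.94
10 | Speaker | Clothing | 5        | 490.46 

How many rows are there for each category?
SELECT category, COUNT(*) as count
FROM sales
GROUP BY category

Result:
  Clothing: 3
  Tools: 5
  Toys: 2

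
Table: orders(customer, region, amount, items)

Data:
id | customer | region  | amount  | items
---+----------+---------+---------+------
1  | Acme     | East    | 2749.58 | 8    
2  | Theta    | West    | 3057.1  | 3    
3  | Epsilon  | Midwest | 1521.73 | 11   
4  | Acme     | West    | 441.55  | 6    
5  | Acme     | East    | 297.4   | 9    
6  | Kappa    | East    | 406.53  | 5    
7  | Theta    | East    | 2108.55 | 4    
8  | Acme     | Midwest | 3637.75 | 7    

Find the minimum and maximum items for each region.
SELECT region, MIN(items), MAX(items)
FROM orders
GROUP BY region

Result:
  East: min=4, max=9
  Midwest: min=7, max=11
  West: min=3, max=6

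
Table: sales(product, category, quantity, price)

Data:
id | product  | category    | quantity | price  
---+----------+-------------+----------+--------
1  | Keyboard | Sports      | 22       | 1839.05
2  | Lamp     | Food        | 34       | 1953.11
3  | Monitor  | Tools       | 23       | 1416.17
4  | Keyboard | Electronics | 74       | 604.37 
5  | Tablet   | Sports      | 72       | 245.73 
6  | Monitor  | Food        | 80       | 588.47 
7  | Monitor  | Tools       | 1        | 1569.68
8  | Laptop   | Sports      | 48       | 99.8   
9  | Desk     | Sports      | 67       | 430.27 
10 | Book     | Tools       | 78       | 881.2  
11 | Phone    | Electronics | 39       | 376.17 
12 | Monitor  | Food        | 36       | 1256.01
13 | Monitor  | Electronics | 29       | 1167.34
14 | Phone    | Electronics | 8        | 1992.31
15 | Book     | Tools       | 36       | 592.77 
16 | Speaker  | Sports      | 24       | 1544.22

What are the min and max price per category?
SELECT category, MIN(price), MAX(price)
FROM sales
GROUP BY category

Result:
  Electronics: min=376.17, max=1992.31
  Food: min=588.47, max=1953.11
  Sports: min=99.80, max=1839.05
  Tools: min=592.77, max=1569.68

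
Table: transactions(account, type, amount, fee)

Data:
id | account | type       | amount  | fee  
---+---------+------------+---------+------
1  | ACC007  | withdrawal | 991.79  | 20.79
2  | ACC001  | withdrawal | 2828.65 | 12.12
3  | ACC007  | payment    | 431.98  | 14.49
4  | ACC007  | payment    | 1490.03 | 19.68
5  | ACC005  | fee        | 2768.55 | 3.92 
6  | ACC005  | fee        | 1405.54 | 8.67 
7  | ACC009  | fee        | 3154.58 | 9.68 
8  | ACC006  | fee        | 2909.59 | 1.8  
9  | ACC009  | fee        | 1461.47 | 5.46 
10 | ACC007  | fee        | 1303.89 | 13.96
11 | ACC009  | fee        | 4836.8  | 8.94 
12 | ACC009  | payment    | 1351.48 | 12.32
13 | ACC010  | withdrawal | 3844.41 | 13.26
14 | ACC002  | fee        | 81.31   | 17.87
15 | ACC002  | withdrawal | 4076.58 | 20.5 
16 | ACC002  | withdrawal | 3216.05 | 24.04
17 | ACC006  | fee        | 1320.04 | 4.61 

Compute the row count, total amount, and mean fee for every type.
SELECT type,
       COUNT(*) as cnt,
       SUM(amount) as total_amount,
       AVG(fee) as avg_fee
FROM transactions
GROUP BY type

Result:
  fee: 9 records, 19241.77 total amount, 8.32 avg fee
  payment: 3 records, 3273.49 total amount, 15.50 avg fee
  withdrawal: 5 records, 14957.48 total amount, 18.14 avg fee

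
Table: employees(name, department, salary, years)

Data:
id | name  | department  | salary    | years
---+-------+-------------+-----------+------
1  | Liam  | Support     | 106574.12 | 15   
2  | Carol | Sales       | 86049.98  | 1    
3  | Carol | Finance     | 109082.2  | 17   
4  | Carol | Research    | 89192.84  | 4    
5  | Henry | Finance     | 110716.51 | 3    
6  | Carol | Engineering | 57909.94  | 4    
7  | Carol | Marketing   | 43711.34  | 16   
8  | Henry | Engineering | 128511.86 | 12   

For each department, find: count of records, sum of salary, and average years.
SELECT department,
       COUNT(*) as cnt,
       SUM(salary) as total_salary,
       AVG(years) as avg_years
FROM employees
GROUP BY department

Result:
  Engineering: 2 records, 186421.80 total salary, 8.00 avg years
  Finance: 2 records, 219798.71 total salary, 10.00 avg years
  Marketing: 1 records, 43711.34 total salary, 16.00 avg years
  Research: 1 records, 89192.84 total salary, 4.00 avg years
  Sales: 1 records, 86049.98 total salary, 1.00 avg years
  Support: 1 records, 106574.12 total salary, 15.00 avg years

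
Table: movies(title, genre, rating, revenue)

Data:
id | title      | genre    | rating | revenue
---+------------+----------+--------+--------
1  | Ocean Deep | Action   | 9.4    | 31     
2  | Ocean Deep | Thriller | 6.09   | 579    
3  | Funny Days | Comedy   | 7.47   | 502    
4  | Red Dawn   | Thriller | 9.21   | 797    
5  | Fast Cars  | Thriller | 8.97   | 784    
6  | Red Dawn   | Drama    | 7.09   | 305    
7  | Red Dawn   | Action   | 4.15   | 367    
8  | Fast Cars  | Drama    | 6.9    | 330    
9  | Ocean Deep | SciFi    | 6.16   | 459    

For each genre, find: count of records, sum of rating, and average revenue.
SELECT genre,
       COUNT(*) as cnt,
       SUM(rating) as total_rating,
       AVG(revenue) as avg_revenue
FROM movies
GROUP BY genre

Result:
  Action: 2 records, 13.55 total rating, 199.00 avg revenue
  Comedy: 1 records, 7.47 total rating, 502.00 avg revenue
  Drama: 2 records, 13.99 total rating, 317.50 avg revenue
  SciFi: 1 records, 6.16 total rating, 459.00 avg revenue
  Thriller: 3 records, 24.27 total rating, 720.00 avg revenue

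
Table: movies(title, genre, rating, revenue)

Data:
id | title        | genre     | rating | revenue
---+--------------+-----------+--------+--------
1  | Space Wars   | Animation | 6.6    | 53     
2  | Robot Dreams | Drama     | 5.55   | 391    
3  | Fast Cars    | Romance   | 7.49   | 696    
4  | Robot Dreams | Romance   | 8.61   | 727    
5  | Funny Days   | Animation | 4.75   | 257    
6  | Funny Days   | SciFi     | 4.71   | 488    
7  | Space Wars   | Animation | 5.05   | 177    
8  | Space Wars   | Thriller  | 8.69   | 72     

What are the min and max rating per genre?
SELECT genre, MIN(rating), MAX(rating)
FROM movies
GROUP BY genre

Result:
  Animation: min=4.75, max=6.60
  Drama: min=5.55, max=5.55
  Romance: min=7.49, max=8.61
  SciFi: min=4.71, max=4.71
  Thriller: min=8.69, max=8.69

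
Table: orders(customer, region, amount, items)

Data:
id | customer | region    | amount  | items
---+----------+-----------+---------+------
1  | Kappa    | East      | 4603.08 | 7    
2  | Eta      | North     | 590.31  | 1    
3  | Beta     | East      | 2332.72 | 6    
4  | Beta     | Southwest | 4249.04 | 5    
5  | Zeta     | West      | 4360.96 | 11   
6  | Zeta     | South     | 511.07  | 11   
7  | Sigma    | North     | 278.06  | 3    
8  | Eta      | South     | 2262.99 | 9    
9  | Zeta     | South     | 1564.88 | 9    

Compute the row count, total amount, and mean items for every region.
SELECT region,
       COUNT(*) as cnt,
       SUM(amount) as total_amount,
       AVG(items) as avg_items
FROM orders
GROUP BY region

Result:
  East: 2 records, 6935.80 total amount, 6.50 avg items
  North: 2 records, 868.37 total amount, 2.00 avg items
  South: 3 records, 4338.94 total amount, 9.67 avg items
  Southwest: 1 records, 4249.04 total amount, 5.00 avg items
  West: 1 records, 4360.96 total amount, 11.00 avg items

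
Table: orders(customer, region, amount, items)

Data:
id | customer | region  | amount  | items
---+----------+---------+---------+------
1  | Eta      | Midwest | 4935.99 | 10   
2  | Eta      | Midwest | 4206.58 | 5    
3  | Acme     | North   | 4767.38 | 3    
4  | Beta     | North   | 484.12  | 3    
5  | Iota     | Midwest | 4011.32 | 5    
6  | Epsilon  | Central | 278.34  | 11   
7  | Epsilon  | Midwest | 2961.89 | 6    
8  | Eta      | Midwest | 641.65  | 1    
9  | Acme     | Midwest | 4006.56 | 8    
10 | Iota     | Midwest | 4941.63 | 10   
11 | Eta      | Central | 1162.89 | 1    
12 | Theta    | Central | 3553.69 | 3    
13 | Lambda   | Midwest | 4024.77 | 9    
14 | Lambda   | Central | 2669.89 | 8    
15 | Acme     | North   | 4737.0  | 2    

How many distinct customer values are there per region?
SELECT region, COUNT(DISTINCT customer)
FROM orders
GROUP BY region

Result:
  Central: 4 distinct
  Midwest: 5 distinct
  North: 2 distinct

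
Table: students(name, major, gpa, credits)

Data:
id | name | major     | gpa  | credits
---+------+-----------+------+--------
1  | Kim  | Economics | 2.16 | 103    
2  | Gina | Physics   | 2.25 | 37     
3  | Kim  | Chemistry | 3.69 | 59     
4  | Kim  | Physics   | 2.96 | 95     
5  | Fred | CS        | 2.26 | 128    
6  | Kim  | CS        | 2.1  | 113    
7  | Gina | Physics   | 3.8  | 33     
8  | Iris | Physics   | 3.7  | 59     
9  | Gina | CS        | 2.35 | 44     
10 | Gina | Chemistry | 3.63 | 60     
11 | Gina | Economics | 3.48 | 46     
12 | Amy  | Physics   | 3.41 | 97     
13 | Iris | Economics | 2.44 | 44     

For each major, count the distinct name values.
SELECT major, COUNT(DISTINCT name)
FROM students
GROUP BY major

Result:
  CS: 3 distinct
  Chemistry: 2 distinct
  Economics: 3 distinct
  Physics: 4 distinct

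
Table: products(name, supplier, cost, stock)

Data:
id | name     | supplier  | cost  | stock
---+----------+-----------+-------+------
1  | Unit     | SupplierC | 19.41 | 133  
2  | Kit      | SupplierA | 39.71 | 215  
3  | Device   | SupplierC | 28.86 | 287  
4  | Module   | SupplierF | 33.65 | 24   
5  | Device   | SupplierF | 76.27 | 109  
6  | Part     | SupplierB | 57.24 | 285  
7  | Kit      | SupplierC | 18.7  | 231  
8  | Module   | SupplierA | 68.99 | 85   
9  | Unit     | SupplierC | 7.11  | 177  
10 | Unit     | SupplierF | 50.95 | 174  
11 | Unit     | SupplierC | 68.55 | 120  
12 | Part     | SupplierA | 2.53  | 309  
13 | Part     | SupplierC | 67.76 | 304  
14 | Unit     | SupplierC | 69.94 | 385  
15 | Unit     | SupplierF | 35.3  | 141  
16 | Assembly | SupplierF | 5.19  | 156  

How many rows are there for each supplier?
SELECT supplier, COUNT(*) as count
FROM products
GROUP BY supplier

Result:
  SupplierA: 3
  SupplierB: 1
  SupplierC: 7
  SupplierF: 5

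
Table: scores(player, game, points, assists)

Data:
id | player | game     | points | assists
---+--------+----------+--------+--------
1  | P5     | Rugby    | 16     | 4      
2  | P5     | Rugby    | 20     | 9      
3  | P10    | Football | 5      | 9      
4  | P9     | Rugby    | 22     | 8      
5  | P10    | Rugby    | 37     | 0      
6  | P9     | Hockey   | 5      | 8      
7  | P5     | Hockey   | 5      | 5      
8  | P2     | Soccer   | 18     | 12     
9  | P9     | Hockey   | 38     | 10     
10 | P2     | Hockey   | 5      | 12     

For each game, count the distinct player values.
SELECT game, COUNT(DISTINCT player)
FROM scores
GROUP BY game

Result:
  Football: 1 distinct
  Hockey: 3 distinct
  Rugby: 3 distinct
  Soccer: 1 distinct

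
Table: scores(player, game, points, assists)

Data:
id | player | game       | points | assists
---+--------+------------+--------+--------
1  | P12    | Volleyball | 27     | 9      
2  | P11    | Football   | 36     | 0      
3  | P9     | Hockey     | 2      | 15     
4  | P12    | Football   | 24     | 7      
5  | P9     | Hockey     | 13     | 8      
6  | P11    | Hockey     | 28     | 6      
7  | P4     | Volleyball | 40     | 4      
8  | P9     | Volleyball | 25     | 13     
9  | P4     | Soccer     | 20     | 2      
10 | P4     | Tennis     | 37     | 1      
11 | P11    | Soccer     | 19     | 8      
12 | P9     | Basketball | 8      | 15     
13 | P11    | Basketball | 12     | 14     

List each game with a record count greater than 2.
SELECT game, COUNT(*) as cnt
FROM scores
GROUP BY game
HAVING COUNT(*) > 2

Result:
  Hockey: 3
  Volleyball: 3

Note: HAVING filters groups after aggregation, WHERE filters rows before.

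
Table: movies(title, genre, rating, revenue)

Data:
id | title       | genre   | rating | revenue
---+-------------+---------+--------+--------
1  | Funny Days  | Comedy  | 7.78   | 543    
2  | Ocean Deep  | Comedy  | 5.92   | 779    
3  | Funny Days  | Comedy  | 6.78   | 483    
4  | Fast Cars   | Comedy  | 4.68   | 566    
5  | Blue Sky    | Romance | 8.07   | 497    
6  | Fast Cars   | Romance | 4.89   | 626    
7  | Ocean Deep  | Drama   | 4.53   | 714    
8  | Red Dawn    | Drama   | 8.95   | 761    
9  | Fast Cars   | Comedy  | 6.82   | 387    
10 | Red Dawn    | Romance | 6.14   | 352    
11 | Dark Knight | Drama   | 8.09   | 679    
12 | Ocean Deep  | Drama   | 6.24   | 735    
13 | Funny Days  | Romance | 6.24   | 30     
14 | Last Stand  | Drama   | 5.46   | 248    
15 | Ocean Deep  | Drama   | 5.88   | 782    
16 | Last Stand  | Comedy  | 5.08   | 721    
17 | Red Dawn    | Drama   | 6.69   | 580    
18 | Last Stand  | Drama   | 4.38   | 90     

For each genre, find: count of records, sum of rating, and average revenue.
SELECT genre,
       COUNT(*) as cnt,
       SUM(rating) as total_rating,
       AVG(revenue) as avg_revenue
FROM movies
GROUP BY genre

Result:
  Comedy: 6 records, 37.06 total rating, 579.83 avg revenue
  Drama: 8 records, 50.22 total rating, 573.63 avg revenue
  Romance: 4 records, 25.34 total rating, 376.25 avg revenue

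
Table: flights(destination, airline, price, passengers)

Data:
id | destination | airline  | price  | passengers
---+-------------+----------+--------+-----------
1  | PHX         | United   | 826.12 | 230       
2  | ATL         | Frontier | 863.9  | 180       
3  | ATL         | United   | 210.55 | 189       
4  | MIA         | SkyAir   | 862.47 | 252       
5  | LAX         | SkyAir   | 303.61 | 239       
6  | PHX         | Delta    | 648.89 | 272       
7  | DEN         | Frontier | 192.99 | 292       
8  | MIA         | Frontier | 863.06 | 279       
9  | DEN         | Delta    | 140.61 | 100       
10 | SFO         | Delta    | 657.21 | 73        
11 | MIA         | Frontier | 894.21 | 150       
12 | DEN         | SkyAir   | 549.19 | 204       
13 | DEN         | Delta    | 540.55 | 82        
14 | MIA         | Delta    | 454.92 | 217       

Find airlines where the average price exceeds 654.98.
SELECT airline, AVG(price)
FROM flights
GROUP BY airline
HAVING AVG(price) > 654.98

Result:
  Frontier: avg=703.54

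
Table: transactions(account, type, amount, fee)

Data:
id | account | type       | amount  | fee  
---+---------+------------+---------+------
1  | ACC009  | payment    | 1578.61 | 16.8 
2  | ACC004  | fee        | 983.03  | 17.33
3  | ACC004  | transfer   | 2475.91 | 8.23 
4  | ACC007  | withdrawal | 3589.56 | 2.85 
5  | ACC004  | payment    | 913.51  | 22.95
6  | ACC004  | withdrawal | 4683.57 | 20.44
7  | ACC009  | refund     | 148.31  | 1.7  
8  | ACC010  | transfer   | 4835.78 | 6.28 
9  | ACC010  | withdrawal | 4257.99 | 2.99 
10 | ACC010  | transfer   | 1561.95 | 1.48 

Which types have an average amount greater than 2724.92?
SELECT type, AVG(amount)
FROM transactions
GROUP BY type
HAVING AVG(amount) > 2724.92

Result:
  transfer: avg=2957.88
  withdrawal: avg=4177.04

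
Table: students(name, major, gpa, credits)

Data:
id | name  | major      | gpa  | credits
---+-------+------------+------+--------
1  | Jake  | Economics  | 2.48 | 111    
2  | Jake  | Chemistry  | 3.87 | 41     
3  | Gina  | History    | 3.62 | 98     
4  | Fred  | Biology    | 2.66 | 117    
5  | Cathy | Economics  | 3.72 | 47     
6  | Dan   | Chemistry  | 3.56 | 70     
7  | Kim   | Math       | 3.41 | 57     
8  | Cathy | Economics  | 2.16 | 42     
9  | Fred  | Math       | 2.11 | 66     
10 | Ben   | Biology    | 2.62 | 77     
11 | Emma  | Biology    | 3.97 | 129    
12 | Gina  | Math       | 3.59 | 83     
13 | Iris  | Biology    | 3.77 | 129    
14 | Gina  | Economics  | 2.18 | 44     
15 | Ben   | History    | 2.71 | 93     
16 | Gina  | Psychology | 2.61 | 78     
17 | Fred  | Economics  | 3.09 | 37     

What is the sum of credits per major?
SELECT major, SUM(credits) as result
FROM students
GROUP BY major

Result:
  Biology: 452
  Chemistry: 111
  Economics: 281
  History: 191
  Math: 206
  Psychology: 78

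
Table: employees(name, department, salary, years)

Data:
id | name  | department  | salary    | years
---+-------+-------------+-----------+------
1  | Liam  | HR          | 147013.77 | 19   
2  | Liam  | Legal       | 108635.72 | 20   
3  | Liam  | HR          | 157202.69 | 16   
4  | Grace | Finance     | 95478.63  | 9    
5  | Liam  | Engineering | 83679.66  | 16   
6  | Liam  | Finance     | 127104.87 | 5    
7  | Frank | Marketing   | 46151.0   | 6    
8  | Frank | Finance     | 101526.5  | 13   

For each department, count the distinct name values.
SELECT department, COUNT(DISTINCT name)
FROM employees
GROUP BY department

Result:
  Engineering: 1 distinct
  Finance: 3 distinct
  HR: 1 distinct
  Legal: 1 distinct
  Marketing: 1 distinct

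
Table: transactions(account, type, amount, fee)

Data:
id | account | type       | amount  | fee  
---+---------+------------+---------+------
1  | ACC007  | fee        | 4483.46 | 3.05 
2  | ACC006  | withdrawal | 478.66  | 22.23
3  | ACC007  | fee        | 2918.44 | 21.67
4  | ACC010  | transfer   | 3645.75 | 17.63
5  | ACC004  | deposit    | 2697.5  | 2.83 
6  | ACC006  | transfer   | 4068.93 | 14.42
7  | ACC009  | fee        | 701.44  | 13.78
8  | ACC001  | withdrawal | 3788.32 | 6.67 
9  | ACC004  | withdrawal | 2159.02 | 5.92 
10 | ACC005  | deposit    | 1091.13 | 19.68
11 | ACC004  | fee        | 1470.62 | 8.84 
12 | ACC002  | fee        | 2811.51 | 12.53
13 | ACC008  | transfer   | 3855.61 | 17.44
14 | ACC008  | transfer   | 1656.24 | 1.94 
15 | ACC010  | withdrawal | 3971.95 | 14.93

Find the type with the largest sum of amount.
SELECT type, SUM(amount) as val
FROM transactions
GROUP BY type
ORDER BY val DESC
LIMIT 1

Result: transfer with sum(amount) = 13226.53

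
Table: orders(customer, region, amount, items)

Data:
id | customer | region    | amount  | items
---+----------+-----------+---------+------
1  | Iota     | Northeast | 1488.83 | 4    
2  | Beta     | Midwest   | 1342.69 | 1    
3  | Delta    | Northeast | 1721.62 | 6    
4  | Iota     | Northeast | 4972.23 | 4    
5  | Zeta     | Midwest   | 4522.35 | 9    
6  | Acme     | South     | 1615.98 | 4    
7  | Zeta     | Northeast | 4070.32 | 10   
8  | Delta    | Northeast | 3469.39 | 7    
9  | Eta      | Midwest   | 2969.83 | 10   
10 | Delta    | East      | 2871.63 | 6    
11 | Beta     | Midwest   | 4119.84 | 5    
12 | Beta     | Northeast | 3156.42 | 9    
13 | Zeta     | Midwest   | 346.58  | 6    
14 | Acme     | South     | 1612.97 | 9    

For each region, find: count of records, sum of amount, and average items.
SELECT region,
       COUNT(*) as cnt,
       SUM(amount) as total_amount,
       AVG(items) as avg_items
FROM orders
GROUP BY region

Result:
  East: 1 records, 2871.63 total amount, 6.00 avg items
  Midwest: 5 records, 13301.29 total amount, 6.20 avg items
  Northeast: 6 records, 18878.81 total amount, 6.67 avg items
  South: 2 records, 3228.95 total amount, 6.50 avg items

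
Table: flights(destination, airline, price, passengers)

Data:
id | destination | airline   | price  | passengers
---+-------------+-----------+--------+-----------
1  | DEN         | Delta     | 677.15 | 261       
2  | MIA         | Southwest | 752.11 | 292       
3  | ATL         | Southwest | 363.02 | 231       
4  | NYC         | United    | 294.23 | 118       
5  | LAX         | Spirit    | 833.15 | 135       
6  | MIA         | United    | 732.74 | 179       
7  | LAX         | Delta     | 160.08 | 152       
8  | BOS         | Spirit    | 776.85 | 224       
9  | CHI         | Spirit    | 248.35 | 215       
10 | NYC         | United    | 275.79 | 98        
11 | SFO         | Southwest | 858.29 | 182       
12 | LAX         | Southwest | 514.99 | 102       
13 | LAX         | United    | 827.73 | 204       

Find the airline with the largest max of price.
SELECT airline, MAX(price) as val
FROM flights
GROUP BY airline
ORDER BY val DESC
LIMIT 1

Result: Southwest with max(price) = 858.29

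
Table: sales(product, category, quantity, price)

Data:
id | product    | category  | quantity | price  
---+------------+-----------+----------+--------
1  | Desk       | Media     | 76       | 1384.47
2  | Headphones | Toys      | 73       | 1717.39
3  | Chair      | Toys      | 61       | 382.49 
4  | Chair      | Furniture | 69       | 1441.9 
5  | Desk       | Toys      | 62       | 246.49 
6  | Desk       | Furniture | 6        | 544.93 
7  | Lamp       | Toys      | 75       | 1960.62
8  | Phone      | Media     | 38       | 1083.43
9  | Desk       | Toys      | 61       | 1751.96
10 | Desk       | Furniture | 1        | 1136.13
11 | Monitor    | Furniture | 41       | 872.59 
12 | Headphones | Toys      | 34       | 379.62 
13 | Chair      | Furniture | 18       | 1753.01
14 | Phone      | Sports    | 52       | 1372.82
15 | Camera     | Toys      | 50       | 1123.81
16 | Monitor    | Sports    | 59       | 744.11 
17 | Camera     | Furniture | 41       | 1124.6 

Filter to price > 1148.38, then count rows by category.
SELECT category, COUNT(*)
FROM sales
WHERE price > 1148.38
GROUP BY category

Note: WHERE filters rows before grouping.

Result:
  Furniture: 2
  Media: 1
  Sports: 1
  Toys: 3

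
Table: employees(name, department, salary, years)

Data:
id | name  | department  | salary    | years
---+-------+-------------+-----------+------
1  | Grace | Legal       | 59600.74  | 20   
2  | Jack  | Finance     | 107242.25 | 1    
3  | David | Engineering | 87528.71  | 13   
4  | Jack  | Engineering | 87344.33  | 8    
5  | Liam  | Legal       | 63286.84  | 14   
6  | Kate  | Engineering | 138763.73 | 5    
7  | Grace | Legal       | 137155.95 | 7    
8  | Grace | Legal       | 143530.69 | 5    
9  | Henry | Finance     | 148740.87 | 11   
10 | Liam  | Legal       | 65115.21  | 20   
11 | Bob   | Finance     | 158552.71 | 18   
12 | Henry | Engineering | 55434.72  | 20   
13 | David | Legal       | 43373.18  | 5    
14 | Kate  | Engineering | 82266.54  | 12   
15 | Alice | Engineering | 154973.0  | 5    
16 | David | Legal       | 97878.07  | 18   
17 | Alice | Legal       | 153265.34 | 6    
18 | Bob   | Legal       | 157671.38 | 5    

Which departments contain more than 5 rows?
SELECT department, COUNT(*) as cnt
FROM employees
GROUP BY department
HAVING COUNT(*) > 5

Result:
  Engineering: 6
  Legal: 9

Note: HAVING filters groups after aggregation, WHERE filters rows before.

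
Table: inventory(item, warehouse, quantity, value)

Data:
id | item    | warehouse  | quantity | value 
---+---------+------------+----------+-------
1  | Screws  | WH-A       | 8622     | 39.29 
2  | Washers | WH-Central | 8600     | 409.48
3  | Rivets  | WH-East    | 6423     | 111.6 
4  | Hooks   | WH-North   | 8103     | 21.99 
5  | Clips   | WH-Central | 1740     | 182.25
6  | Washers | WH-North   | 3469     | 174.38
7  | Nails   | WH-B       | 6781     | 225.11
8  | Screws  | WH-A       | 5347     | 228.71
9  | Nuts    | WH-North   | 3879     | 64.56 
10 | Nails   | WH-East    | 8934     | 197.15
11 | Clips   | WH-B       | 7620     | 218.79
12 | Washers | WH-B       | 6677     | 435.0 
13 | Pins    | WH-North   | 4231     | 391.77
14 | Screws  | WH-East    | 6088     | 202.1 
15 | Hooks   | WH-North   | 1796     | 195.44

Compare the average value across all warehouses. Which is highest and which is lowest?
SELECT warehouse, AVG(value)
FROM inventory
GROUP BY warehouse
ORDER BY AVG(value)

All groups:
  WH-A: 134.00
  WH-North: 169.63
  WH-East: 170.28
  WH-B: 292.97
  WH-Central: 295.87

Highest: WH-Central (295.87)
Lowest: WH-A (134.00)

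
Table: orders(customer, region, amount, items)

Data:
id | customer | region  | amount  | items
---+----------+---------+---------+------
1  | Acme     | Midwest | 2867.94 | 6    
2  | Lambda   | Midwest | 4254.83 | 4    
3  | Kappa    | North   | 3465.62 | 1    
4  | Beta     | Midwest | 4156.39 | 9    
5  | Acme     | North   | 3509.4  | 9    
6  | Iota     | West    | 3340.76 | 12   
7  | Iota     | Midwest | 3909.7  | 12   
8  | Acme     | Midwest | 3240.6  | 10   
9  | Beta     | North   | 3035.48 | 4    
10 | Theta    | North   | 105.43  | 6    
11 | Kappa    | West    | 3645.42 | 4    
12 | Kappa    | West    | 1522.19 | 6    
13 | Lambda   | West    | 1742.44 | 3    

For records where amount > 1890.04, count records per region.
SELECT region, COUNT(*)
FROM orders
WHERE amount > 1890.04
GROUP BY region

Note: WHERE filters rows before grouping.

Result:
  Midwest: 5
  North: 3
  West: 2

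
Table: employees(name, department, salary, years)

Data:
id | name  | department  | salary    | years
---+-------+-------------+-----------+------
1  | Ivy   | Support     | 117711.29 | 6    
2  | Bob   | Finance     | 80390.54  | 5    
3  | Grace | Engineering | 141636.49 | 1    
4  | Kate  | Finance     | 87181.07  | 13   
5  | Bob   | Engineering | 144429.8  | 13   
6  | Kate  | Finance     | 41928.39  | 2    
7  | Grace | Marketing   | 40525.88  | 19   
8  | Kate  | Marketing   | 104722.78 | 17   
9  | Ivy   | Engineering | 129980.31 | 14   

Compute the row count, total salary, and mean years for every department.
SELECT department,
       COUNT(*) as cnt,
       SUM(salary) as total_salary,
       AVG(years) as avg_years
FROM employees
GROUP BY department

Result:
  Engineering: 3 records, 416046.60 total salary, 9.33 avg years
  Finance: 3 records, 209500.00 total salary, 6.67 avg years
  Marketing: 2 records, 145248.66 total salary, 18.00 avg years
  Support: 1 records, 117711.29 total salary, 6.00 avg years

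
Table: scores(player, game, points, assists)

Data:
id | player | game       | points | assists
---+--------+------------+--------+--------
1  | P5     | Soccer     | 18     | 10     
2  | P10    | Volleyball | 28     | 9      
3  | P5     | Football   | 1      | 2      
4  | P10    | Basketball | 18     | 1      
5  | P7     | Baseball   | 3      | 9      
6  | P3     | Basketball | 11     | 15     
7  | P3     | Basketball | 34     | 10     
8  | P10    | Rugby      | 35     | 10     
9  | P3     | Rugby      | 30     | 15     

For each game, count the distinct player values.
SELECT game, COUNT(DISTINCT player)
FROM scores
GROUP BY game

Result:
  Baseball: 1 distinct
  Basketball: 2 distinct
  Football: 1 distinct
  Rugby: 2 distinct
  Soccer: 1 distinct
  Volleyball: 1 distinct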